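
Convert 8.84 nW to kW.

0.00000000000884 kW

nano = 10^-9, kilo = 10^3; factor is 10^-12.
8.84 × 10^-12 = 0.00000000000884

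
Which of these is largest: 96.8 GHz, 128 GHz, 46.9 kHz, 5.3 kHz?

128 GHz

96.8 GHz = 96800000000 Hz
128 GHz = 128000000000 Hz
46.9 kHz = 46900 Hz
5.3 kHz = 5300 Hz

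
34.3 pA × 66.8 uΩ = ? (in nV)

0.00000229124 nV

34.3 × 10⁻¹² × 66.8 × 10⁻⁶ = 2291.24 × 10⁻¹⁸ V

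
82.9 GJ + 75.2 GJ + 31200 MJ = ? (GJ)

In GJ:
  82.9 GJ → 82.9
  75.2 GJ → 75.2
  31200 MJ = 31200e-3 GJ = 31.2
Sum: 82.9 + 75.2 + 31.2 = 189.3

189.3 GJ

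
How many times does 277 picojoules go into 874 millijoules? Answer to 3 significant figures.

3160000000

(874 × 10^-3) / (277 × 10^-12) = 3.155 × 10^9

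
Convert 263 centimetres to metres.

centi = 10^-2, (no prefix) = 10^0; factor is 10^-2.
263 × 10^-2 = 2.63

2.63 metres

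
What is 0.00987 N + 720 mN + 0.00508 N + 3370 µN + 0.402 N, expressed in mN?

In mN:
  0.00987 N = 0.00987e3 mN = 9.87
  720 mN → 720
  0.00508 N = 0.00508e3 mN = 5.08
  3370 µN = 3370e-3 mN = 3.37
  0.402 N = 0.402e3 mN = 402
Sum: 9.87 + 720 + 5.08 + 3.37 + 402 = 1140.32

1140.32 mN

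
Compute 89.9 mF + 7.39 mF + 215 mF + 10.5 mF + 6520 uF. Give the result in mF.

In mF:
  89.9 mF → 89.9
  7.39 mF → 7.39
  215 mF → 215
  10.5 mF → 10.5
  6520 uF = 6520e-3 mF = 6.52
Sum: 89.9 + 7.39 + 215 + 10.5 + 6.52 = 329.31

329.31 mF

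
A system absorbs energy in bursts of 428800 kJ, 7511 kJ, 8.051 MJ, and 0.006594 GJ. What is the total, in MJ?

450.956 MJ

In MJ:
  428800 kJ = 428800 × 10⁻³ MJ = 428.8
  7511 kJ = 7511 × 10⁻³ MJ = 7.511
  8.051 MJ → 8.051
  0.006594 GJ = 0.006594 × 10³ MJ = 6.594
Sum: 428.8 + 7.511 + 8.051 + 6.594 = 450.956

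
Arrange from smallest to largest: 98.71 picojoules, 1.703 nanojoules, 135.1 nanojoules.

98.71 picojoules < 1.703 nanojoules < 135.1 nanojoules

98.71 picojoules = 0.00000000009871 joules
1.703 nanojoules = 0.000000001703 joules
135.1 nanojoules = 0.0000001351 joules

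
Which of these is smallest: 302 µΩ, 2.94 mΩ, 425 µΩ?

302 µΩ = 0.000302 Ω
2.94 mΩ = 0.00294 Ω
425 µΩ = 0.000425 Ω

302 µΩ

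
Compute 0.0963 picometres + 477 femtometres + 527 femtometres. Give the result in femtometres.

1100.3 femtometres

In femtometres:
  0.0963 picometres = 0.0963e3 femtometres = 96.3
  477 femtometres → 477
  527 femtometres → 527
Sum: 96.3 + 477 + 527 = 1100.3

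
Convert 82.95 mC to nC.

milli = 10^-3, nano = 10^-9; factor is 10^6.
82.95 × 10^6 = 82950000

82950000 nC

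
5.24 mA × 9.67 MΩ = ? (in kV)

5.24e-3 × 9.67e6 = 50.6708e3 V

50.6708 kV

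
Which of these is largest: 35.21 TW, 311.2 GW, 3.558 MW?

35.21 TW = 35210000000000 W
311.2 GW = 311200000000 W
3.558 MW = 3558000 W

35.21 TW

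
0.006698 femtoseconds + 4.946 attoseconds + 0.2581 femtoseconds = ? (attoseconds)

In attoseconds:
  0.006698 femtoseconds = 0.006698 × 10^3 attoseconds = 6.698
  4.946 attoseconds → 4.946
  0.2581 femtoseconds = 0.2581 × 10^3 attoseconds = 258.1
Sum: 6.698 + 4.946 + 258.1 = 269.744

269.744 attoseconds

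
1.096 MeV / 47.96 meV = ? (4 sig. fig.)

22850000

(1.096 × 10^6) / (47.96 × 10^-3) = 0.022852 × 10^9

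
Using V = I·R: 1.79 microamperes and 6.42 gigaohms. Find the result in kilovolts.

11.4918 kilovolts

1.79 × 10^-6 × 6.42 × 10^9 = 11.4918 × 10^3 V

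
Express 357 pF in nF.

0.357 nF

pico = 1e-12, nano = 1e-9; factor is 1e-3.
357 × 1e-3 = 0.357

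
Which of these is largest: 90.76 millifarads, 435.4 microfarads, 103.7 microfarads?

90.76 millifarads

90.76 millifarads = 0.09076 farads
435.4 microfarads = 0.0004354 farads
103.7 microfarads = 0.0001037 farads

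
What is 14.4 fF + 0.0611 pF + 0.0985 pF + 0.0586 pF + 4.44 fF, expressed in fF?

In fF:
  14.4 fF → 14.4
  0.0611 pF = 0.0611 × 10^3 fF = 61.1
  0.0985 pF = 0.0985 × 10^3 fF = 98.5
  0.0586 pF = 0.0586 × 10^3 fF = 58.6
  4.44 fF → 4.44
Sum: 14.4 + 61.1 + 98.5 + 58.6 + 4.44 = 237.04

237.04 fF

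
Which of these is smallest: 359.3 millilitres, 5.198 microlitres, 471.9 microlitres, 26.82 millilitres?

5.198 microlitres

359.3 millilitres = 0.3593 litres
5.198 microlitres = 0.000005198 litres
471.9 microlitres = 0.0004719 litres
26.82 millilitres = 0.02682 litres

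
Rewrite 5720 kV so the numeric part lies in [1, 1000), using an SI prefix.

= 5.72e6 V; 1e6 is mega.

5.72 MV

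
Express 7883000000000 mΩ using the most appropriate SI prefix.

= 7.883 × 10⁹ Ω; 10⁹ is giga.

7.883 GΩ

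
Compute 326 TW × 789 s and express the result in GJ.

326 × 10¹² × 789 = 257214 × 10¹² J

257214000 GJ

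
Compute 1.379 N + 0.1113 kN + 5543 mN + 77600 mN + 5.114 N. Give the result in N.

In N:
  1.379 N → 1.379
  0.1113 kN = 0.1113 × 10^3 N = 111.3
  5543 mN = 5543 × 10^-3 N = 5.543
  77600 mN = 77600 × 10^-3 N = 77.6
  5.114 N → 5.114
Sum: 1.379 + 111.3 + 5.543 + 77.6 + 5.114 = 200.936

200.936 N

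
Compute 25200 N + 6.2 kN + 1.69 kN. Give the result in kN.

33.09 kN

In kN:
  25200 N = 25200 × 10⁻³ kN = 25.2
  6.2 kN → 6.2
  1.69 kN → 1.69
Sum: 25.2 + 6.2 + 1.69 = 33.09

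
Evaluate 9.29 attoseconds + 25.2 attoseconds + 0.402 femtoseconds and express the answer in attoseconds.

436.49 attoseconds

In attoseconds:
  9.29 attoseconds → 9.29
  25.2 attoseconds → 25.2
  0.402 femtoseconds = 0.402e3 attoseconds = 402
Sum: 9.29 + 25.2 + 402 = 436.49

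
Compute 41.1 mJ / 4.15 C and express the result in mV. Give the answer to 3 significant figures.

9.90 mV

(41.1 × 10⁻³) / (4.15) = 9.9036 × 10⁻³ V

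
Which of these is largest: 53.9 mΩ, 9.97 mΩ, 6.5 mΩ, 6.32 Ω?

6.32 Ω

53.9 mΩ = 0.0539 Ω
9.97 mΩ = 0.00997 Ω
6.5 mΩ = 0.0065 Ω
6.32 Ω = 6.32 Ω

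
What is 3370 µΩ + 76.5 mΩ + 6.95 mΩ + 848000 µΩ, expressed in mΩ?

934.82 mΩ

In mΩ:
  3370 µΩ = 3370e-3 mΩ = 3.37
  76.5 mΩ → 76.5
  6.95 mΩ → 6.95
  848000 µΩ = 848000e-3 mΩ = 848
Sum: 3.37 + 76.5 + 6.95 + 848 = 934.82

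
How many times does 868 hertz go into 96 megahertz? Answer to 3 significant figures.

(96 × 10^6) / (868) = 0.1106 × 10^6

111000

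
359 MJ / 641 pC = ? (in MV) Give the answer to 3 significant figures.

(359 × 10^6) / (641 × 10^-12) = 0.56006 × 10^18 V

560000000000 MV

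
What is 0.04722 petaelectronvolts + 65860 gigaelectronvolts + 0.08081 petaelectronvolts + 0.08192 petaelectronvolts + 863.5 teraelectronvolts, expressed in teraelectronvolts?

1139.31 teraelectronvolts

In teraelectronvolts:
  0.04722 petaelectronvolts = 0.04722e3 teraelectronvolts = 47.22
  65860 gigaelectronvolts = 65860e-3 teraelectronvolts = 65.86
  0.08081 petaelectronvolts = 0.08081e3 teraelectronvolts = 80.81
  0.08192 petaelectronvolts = 0.08192e3 teraelectronvolts = 81.92
  863.5 teraelectronvolts → 863.5
Sum: 47.22 + 65.86 + 80.81 + 81.92 + 863.5 = 1139.31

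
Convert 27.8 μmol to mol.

0.0000278 mol

micro = 10^-6, (no prefix) = 10^0; factor is 10^-6.
27.8 × 10^-6 = 0.0000278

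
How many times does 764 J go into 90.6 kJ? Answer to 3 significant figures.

119

(90.6 × 10^3) / (764) = 0.1186 × 10^3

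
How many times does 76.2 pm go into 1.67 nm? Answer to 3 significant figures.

21.9

(1.67 × 10^-9) / (76.2 × 10^-12) = 0.02192 × 10^3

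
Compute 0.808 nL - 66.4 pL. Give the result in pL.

In pL:
  0.808 nL = 0.808 × 10^3 pL = 808
  66.4 pL → 66.4
Difference: 808 - 66.4 = 741.6

741.6 pL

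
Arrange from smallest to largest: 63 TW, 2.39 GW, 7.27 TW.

63 TW = 63000000000000 W
2.39 GW = 2390000000 W
7.27 TW = 7270000000000 W

2.39 GW < 7.27 TW < 63 TW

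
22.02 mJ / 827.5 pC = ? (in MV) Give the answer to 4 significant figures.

26.61 MV

(22.02e-3) / (827.5e-12) = 0.0266103e9 V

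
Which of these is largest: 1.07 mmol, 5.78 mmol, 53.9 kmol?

53.9 kmol

1.07 mmol = 0.00107 mol
5.78 mmol = 0.00578 mol
53.9 kmol = 53900 mol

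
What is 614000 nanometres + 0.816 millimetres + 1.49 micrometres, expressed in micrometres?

1431.49 micrometres

In micrometres:
  614000 nanometres = 614000 × 10⁻³ micrometres = 614
  0.816 millimetres = 0.816 × 10³ micrometres = 816
  1.49 micrometres → 1.49
Sum: 614 + 816 + 1.49 = 1431.49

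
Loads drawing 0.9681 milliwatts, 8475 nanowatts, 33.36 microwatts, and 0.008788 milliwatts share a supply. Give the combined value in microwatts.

1018.723 microwatts

In microwatts:
  0.9681 milliwatts = 0.9681 × 10^3 microwatts = 968.1
  8475 nanowatts = 8475 × 10^-3 microwatts = 8.475
  33.36 microwatts → 33.36
  0.008788 milliwatts = 0.008788 × 10^3 microwatts = 8.788
Sum: 968.1 + 8.475 + 33.36 + 8.788 = 1018.723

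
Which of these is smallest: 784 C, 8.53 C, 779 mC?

779 mC

784 C = 784 C
8.53 C = 8.53 C
779 mC = 0.779 C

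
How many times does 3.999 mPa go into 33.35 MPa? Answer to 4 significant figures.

8340000000

(33.35 × 10⁶) / (3.999 × 10⁻³) = 8.3396 × 10⁹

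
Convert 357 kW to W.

357000 W

kilo = 10³, (no prefix) = 10⁰; factor is 10³.
357 × 10³ = 357000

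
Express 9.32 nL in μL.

nano = 10⁻⁹, micro = 10⁻⁶; factor is 10⁻³.
9.32 × 10⁻³ = 0.00932

0.00932 μL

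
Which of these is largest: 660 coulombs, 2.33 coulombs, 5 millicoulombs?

660 coulombs

660 coulombs = 660 coulombs
2.33 coulombs = 2.33 coulombs
5 millicoulombs = 0.005 coulombs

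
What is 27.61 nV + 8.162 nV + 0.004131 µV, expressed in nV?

In nV:
  27.61 nV → 27.61
  8.162 nV → 8.162
  0.004131 µV = 0.004131e3 nV = 4.131
Sum: 27.61 + 8.162 + 4.131 = 39.903

39.903 nV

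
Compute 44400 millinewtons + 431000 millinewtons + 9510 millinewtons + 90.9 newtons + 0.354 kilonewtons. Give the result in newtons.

929.81 newtons

In newtons:
  44400 millinewtons = 44400 × 10^-3 newtons = 44.4
  431000 millinewtons = 431000 × 10^-3 newtons = 431
  9510 millinewtons = 9510 × 10^-3 newtons = 9.51
  90.9 newtons → 90.9
  0.354 kilonewtons = 0.354 × 10^3 newtons = 354
Sum: 44.4 + 431 + 9.51 + 90.9 + 354 = 929.81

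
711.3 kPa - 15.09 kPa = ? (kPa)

696.21 kPa

In kPa:
  711.3 kPa → 711.3
  15.09 kPa → 15.09
Difference: 711.3 - 15.09 = 696.21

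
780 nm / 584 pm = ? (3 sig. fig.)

(780 × 10⁻⁹) / (584 × 10⁻¹²) = 1.336 × 10³

1340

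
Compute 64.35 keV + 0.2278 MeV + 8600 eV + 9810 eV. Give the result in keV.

In keV:
  64.35 keV → 64.35
  0.2278 MeV = 0.2278 × 10^3 keV = 227.8
  8600 eV = 8600 × 10^-3 keV = 8.6
  9810 eV = 9810 × 10^-3 keV = 9.81
Sum: 64.35 + 227.8 + 8.6 + 9.81 = 310.56

310.56 keV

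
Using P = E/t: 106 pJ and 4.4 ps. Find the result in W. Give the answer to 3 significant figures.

24.1 W

(106 × 10⁻¹²) / (4.4 × 10⁻¹²) = 24.091 W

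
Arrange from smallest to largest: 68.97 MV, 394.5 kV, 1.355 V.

68.97 MV = 68970000 V
394.5 kV = 394500 V
1.355 V = 1.355 V

1.355 V < 394.5 kV < 68.97 MV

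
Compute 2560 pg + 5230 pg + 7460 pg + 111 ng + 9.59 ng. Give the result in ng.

135.84 ng

In ng:
  2560 pg = 2560 × 10^-3 ng = 2.56
  5230 pg = 5230 × 10^-3 ng = 5.23
  7460 pg = 7460 × 10^-3 ng = 7.46
  111 ng → 111
  9.59 ng → 9.59
Sum: 2.56 + 5.23 + 7.46 + 111 + 9.59 = 135.84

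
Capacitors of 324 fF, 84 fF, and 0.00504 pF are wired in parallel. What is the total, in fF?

413.04 fF

In fF:
  324 fF → 324
  84 fF → 84
  0.00504 pF = 0.00504 × 10³ fF = 5.04
Sum: 324 + 84 + 5.04 = 413.04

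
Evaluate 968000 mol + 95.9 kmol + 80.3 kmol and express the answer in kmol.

In kmol:
  968000 mol = 968000 × 10^-3 kmol = 968
  95.9 kmol → 95.9
  80.3 kmol → 80.3
Sum: 968 + 95.9 + 80.3 = 1144.2

1144.2 kmol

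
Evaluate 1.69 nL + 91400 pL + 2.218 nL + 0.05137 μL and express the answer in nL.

In nL:
  1.69 nL → 1.69
  91400 pL = 91400 × 10⁻³ nL = 91.4
  2.218 nL → 2.218
  0.05137 μL = 0.05137 × 10³ nL = 51.37
Sum: 1.69 + 91.4 + 2.218 + 51.37 = 146.678

146.678 nL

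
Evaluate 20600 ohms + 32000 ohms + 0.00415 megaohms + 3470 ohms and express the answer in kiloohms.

In kiloohms:
  20600 ohms = 20600 × 10^-3 kiloohms = 20.6
  32000 ohms = 32000 × 10^-3 kiloohms = 32
  0.00415 megaohms = 0.00415 × 10^3 kiloohms = 4.15
  3470 ohms = 3470 × 10^-3 kiloohms = 3.47
Sum: 20.6 + 32 + 4.15 + 3.47 = 60.22

60.22 kiloohms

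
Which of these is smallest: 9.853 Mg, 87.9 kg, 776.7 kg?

9.853 Mg = 9853000 g
87.9 kg = 87900 g
776.7 kg = 776700 g

87.9 kg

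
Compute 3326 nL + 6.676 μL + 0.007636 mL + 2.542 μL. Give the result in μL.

In μL:
  3326 nL = 3326 × 10⁻³ μL = 3.326
  6.676 μL → 6.676
  0.007636 mL = 0.007636 × 10³ μL = 7.636
  2.542 μL → 2.542
Sum: 3.326 + 6.676 + 7.636 + 2.542 = 20.18

20.18 μL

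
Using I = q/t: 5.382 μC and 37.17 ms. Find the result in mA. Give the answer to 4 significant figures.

0.1448 mA

(5.382 × 10^-6) / (37.17 × 10^-3) = 0.144794 × 10^-3 A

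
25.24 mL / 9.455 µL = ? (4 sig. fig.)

(25.24e-3) / (9.455e-6) = 2.6695e3

2669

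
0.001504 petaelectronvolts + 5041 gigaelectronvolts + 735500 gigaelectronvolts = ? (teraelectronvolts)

In teraelectronvolts:
  0.001504 petaelectronvolts = 0.001504 × 10^3 teraelectronvolts = 1.504
  5041 gigaelectronvolts = 5041 × 10^-3 teraelectronvolts = 5.041
  735500 gigaelectronvolts = 735500 × 10^-3 teraelectronvolts = 735.5
Sum: 1.504 + 5.041 + 735.5 = 742.045

742.045 teraelectronvolts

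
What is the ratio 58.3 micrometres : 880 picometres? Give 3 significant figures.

66200

(58.3e-6) / (880e-12) = 0.06625e6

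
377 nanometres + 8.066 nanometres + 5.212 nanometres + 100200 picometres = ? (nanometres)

In nanometres:
  377 nanometres → 377
  8.066 nanometres → 8.066
  5.212 nanometres → 5.212
  100200 picometres = 100200e-3 nanometres = 100.2
Sum: 377 + 8.066 + 5.212 + 100.2 = 490.478

490.478 nanometres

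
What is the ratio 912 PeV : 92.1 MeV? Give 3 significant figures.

9900000000

(912 × 10^15) / (92.1 × 10^6) = 9.902 × 10^9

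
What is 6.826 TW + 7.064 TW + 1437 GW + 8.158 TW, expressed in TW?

In TW:
  6.826 TW → 6.826
  7.064 TW → 7.064
  1437 GW = 1437 × 10^-3 TW = 1.437
  8.158 TW → 8.158
Sum: 6.826 + 7.064 + 1.437 + 8.158 = 23.485

23.485 TW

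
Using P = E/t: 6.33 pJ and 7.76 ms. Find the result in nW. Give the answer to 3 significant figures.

0.816 nW

(6.33 × 10^-12) / (7.76 × 10^-3) = 0.81572 × 10^-9 W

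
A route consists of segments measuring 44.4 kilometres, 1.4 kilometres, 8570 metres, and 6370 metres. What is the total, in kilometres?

60.74 kilometres

In kilometres:
  44.4 kilometres → 44.4
  1.4 kilometres → 1.4
  8570 metres = 8570 × 10^-3 kilometres = 8.57
  6370 metres = 6370 × 10^-3 kilometres = 6.37
Sum: 44.4 + 1.4 + 8.57 + 6.37 = 60.74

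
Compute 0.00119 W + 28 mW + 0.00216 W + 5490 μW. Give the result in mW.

In mW:
  0.00119 W = 0.00119 × 10³ mW = 1.19
  28 mW → 28
  0.00216 W = 0.00216 × 10³ mW = 2.16
  5490 μW = 5490 × 10⁻³ mW = 5.49
Sum: 1.19 + 28 + 2.16 + 5.49 = 36.84

36.84 mW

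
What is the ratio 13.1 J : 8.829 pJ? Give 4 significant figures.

(13.1) / (8.829 × 10^-12) = 1.4837 × 10^12

1484000000000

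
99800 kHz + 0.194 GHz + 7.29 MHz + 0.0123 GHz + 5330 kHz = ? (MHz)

In MHz:
  99800 kHz = 99800 × 10^-3 MHz = 99.8
  0.194 GHz = 0.194 × 10^3 MHz = 194
  7.29 MHz → 7.29
  0.0123 GHz = 0.0123 × 10^3 MHz = 12.3
  5330 kHz = 5330 × 10^-3 MHz = 5.33
Sum: 99.8 + 194 + 7.29 + 12.3 + 5.33 = 318.72

318.72 MHz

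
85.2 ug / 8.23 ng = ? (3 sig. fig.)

10400

(85.2 × 10^-6) / (8.23 × 10^-9) = 10.35 × 10^3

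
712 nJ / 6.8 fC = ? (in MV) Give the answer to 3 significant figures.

105 MV

(712e-9) / (6.8e-15) = 104.71e6 V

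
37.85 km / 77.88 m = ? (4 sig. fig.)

486.0

(37.85e3) / (77.88) = 0.486e3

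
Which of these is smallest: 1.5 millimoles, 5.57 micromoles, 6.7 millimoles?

5.57 micromoles

1.5 millimoles = 0.0015 moles
5.57 micromoles = 0.00000557 moles
6.7 millimoles = 0.0067 moles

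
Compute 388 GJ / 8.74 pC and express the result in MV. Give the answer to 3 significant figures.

44400000000000000 MV

(388e9) / (8.74e-12) = 44.394e21 V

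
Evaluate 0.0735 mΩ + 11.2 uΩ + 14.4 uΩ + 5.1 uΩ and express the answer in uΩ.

In uΩ:
  0.0735 mΩ = 0.0735e3 uΩ = 73.5
  11.2 uΩ → 11.2
  14.4 uΩ → 14.4
  5.1 uΩ → 5.1
Sum: 73.5 + 11.2 + 14.4 + 5.1 = 104.2

104.2 uΩ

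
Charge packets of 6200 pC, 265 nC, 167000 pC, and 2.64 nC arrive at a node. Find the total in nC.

In nC:
  6200 pC = 6200e-3 nC = 6.2
  265 nC → 265
  167000 pC = 167000e-3 nC = 167
  2.64 nC → 2.64
Sum: 6.2 + 265 + 167 + 2.64 = 440.84

440.84 nC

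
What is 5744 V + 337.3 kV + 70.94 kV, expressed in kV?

413.984 kV

In kV:
  5744 V = 5744 × 10⁻³ kV = 5.744
  337.3 kV → 337.3
  70.94 kV → 70.94
Sum: 5.744 + 337.3 + 70.94 = 413.984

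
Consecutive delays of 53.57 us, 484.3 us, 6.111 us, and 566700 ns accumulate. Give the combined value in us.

In us:
  53.57 us → 53.57
  484.3 us → 484.3
  6.111 us → 6.111
  566700 ns = 566700 × 10^-3 us = 566.7
Sum: 53.57 + 484.3 + 6.111 + 566.7 = 1110.681

1110.681 us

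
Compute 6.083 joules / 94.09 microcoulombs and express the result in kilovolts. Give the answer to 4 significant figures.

64.65 kilovolts

(6.083) / (94.09 × 10⁻⁶) = 0.0646509 × 10⁶ V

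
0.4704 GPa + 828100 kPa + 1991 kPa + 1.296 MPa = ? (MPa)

In MPa:
  0.4704 GPa = 0.4704 × 10^3 MPa = 470.4
  828100 kPa = 828100 × 10^-3 MPa = 828.1
  1991 kPa = 1991 × 10^-3 MPa = 1.991
  1.296 MPa → 1.296
Sum: 470.4 + 828.1 + 1.991 + 1.296 = 1301.787

1301.787 MPa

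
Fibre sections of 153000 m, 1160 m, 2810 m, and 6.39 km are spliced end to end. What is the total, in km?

163.36 km

In km:
  153000 m = 153000e-3 km = 153
  1160 m = 1160e-3 km = 1.16
  2810 m = 2810e-3 km = 2.81
  6.39 km → 6.39
Sum: 153 + 1.16 + 2.81 + 6.39 = 163.36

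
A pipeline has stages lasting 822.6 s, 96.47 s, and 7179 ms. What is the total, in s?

In s:
  822.6 s → 822.6
  96.47 s → 96.47
  7179 ms = 7179 × 10^-3 s = 7.179
Sum: 822.6 + 96.47 + 7.179 = 926.249

926.249 s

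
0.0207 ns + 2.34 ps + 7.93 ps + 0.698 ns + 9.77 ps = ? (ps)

In ps:
  0.0207 ns = 0.0207 × 10³ ps = 20.7
  2.34 ps → 2.34
  7.93 ps → 7.93
  0.698 ns = 0.698 × 10³ ps = 698
  9.77 ps → 9.77
Sum: 20.7 + 2.34 + 7.93 + 698 + 9.77 = 738.74

738.74 ps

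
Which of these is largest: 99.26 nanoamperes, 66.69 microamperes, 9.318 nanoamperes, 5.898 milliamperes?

99.26 nanoamperes = 0.00000009926 amperes
66.69 microamperes = 0.00006669 amperes
9.318 nanoamperes = 0.000000009318 amperes
5.898 milliamperes = 0.005898 amperes

5.898 milliamperes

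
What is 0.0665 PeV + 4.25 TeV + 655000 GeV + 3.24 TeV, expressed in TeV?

728.99 TeV

In TeV:
  0.0665 PeV = 0.0665 × 10³ TeV = 66.5
  4.25 TeV → 4.25
  655000 GeV = 655000 × 10⁻³ TeV = 655
  3.24 TeV → 3.24
Sum: 66.5 + 4.25 + 655 + 3.24 = 728.99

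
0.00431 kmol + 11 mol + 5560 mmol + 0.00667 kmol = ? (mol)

27.54 mol

In mol:
  0.00431 kmol = 0.00431 × 10³ mol = 4.31
  11 mol → 11
  5560 mmol = 5560 × 10⁻³ mol = 5.56
  0.00667 kmol = 0.00667 × 10³ mol = 6.67
Sum: 4.31 + 11 + 5.56 + 6.67 = 27.54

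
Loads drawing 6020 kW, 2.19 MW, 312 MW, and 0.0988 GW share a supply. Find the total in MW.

In MW:
  6020 kW = 6020e-3 MW = 6.02
  2.19 MW → 2.19
  312 MW → 312
  0.0988 GW = 0.0988e3 MW = 98.8
Sum: 6.02 + 2.19 + 312 + 98.8 = 419.01

419.01 MW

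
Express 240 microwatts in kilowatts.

micro = 1e-6, kilo = 1e3; factor is 1e-9.
240 × 1e-9 = 0.00000024

0.00000024 kilowatts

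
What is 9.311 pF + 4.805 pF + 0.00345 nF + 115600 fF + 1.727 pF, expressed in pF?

In pF:
  9.311 pF → 9.311
  4.805 pF → 4.805
  0.00345 nF = 0.00345 × 10^3 pF = 3.45
  115600 fF = 115600 × 10^-3 pF = 115.6
  1.727 pF → 1.727
Sum: 9.311 + 4.805 + 3.45 + 115.6 + 1.727 = 134.893

134.893 pF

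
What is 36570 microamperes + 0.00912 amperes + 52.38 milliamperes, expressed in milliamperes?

In milliamperes:
  36570 microamperes = 36570e-3 milliamperes = 36.57
  0.00912 amperes = 0.00912e3 milliamperes = 9.12
  52.38 milliamperes → 52.38
Sum: 36.57 + 9.12 + 52.38 = 98.07

98.07 milliamperes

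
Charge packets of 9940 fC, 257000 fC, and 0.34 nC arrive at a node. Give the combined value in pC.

606.94 pC

In pC:
  9940 fC = 9940e-3 pC = 9.94
  257000 fC = 257000e-3 pC = 257
  0.34 nC = 0.34e3 pC = 340
Sum: 9.94 + 257 + 340 = 606.94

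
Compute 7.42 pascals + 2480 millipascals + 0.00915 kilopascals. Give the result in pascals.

In pascals:
  7.42 pascals → 7.42
  2480 millipascals = 2480 × 10⁻³ pascals = 2.48
  0.00915 kilopascals = 0.00915 × 10³ pascals = 9.15
Sum: 7.42 + 2.48 + 9.15 = 19.05

19.05 pascals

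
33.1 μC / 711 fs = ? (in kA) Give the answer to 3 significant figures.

(33.1 × 10^-6) / (711 × 10^-15) = 0.046554 × 10^9 A

46600 kA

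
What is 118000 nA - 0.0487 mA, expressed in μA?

69.3 μA

In μA:
  118000 nA = 118000 × 10⁻³ μA = 118
  0.0487 mA = 0.0487 × 10³ μA = 48.7
Difference: 118 - 48.7 = 69.3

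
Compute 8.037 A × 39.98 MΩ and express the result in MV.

321.31926 MV

8.037 × 39.98e6 = 321.31926e6 V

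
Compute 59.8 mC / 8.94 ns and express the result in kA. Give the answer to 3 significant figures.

(59.8e-3) / (8.94e-9) = 6.689e6 A

6690 kA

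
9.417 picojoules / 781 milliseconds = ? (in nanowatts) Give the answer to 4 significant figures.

(9.417 × 10^-12) / (781 × 10^-3) = 0.0120576 × 10^-9 W

0.01206 nanowatts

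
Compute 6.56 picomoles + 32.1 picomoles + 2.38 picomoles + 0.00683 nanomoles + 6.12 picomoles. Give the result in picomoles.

In picomoles:
  6.56 picomoles → 6.56
  32.1 picomoles → 32.1
  2.38 picomoles → 2.38
  0.00683 nanomoles = 0.00683 × 10³ picomoles = 6.83
  6.12 picomoles → 6.12
Sum: 6.56 + 32.1 + 2.38 + 6.83 + 6.12 = 53.99

53.99 picomoles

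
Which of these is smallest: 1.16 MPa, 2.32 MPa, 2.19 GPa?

1.16 MPa = 1160000 Pa
2.32 MPa = 2320000 Pa
2.19 GPa = 2190000000 Pa

1.16 MPa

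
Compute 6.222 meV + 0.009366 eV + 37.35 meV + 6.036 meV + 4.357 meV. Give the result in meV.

63.331 meV

In meV:
  6.222 meV → 6.222
  0.009366 eV = 0.009366 × 10^3 meV = 9.366
  37.35 meV → 37.35
  6.036 meV → 6.036
  4.357 meV → 4.357
Sum: 6.222 + 9.366 + 37.35 + 6.036 + 4.357 = 63.331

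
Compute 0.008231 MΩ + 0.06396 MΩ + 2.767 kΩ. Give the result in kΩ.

In kΩ:
  0.008231 MΩ = 0.008231 × 10^3 kΩ = 8.231
  0.06396 MΩ = 0.06396 × 10^3 kΩ = 63.96
  2.767 kΩ → 2.767
Sum: 8.231 + 63.96 + 2.767 = 74.958

74.958 kΩ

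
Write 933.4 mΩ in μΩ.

milli = 1e-3, micro = 1e-6; factor is 1e3.
933.4 × 1e3 = 933400

933400 μΩ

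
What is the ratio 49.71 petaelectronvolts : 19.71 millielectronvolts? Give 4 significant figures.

(49.71 × 10¹⁵) / (19.71 × 10⁻³) = 2.5221 × 10¹⁸

2522000000000000000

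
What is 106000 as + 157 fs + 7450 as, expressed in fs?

In fs:
  106000 as = 106000 × 10⁻³ fs = 106
  157 fs → 157
  7450 as = 7450 × 10⁻³ fs = 7.45
Sum: 106 + 157 + 7.45 = 270.45

270.45 fs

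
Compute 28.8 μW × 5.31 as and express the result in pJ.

0.000000000152928 pJ

28.8 × 10^-6 × 5.31 × 10^-18 = 152.928 × 10^-24 J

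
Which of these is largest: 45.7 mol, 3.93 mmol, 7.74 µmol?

45.7 mol = 45.7 mol
3.93 mmol = 0.00393 mol
7.74 µmol = 0.00000774 mol

45.7 mol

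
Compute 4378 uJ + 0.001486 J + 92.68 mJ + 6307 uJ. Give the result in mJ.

104.851 mJ

In mJ:
  4378 uJ = 4378 × 10^-3 mJ = 4.378
  0.001486 J = 0.001486 × 10^3 mJ = 1.486
  92.68 mJ → 92.68
  6307 uJ = 6307 × 10^-3 mJ = 6.307
Sum: 4.378 + 1.486 + 92.68 + 6.307 = 104.851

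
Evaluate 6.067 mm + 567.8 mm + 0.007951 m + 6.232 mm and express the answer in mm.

In mm:
  6.067 mm → 6.067
  567.8 mm → 567.8
  0.007951 m = 0.007951 × 10³ mm = 7.951
  6.232 mm → 6.232
Sum: 6.067 + 567.8 + 7.951 + 6.232 = 588.05

588.05 mm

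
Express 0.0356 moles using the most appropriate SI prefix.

35.6 millimoles

= 35.6e-3 moles; 1e-3 is milli.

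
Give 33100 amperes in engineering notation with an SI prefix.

33.1 kiloamperes

= 33.1 × 10^3 amperes; 10^3 is kilo.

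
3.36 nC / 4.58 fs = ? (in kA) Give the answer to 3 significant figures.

734 kA

(3.36 × 10⁻⁹) / (4.58 × 10⁻¹⁵) = 0.73362 × 10⁶ A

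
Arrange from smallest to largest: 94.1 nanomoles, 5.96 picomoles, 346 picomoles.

5.96 picomoles < 346 picomoles < 94.1 nanomoles

94.1 nanomoles = 0.0000000941 moles
5.96 picomoles = 0.00000000000596 moles
346 picomoles = 0.000000000346 moles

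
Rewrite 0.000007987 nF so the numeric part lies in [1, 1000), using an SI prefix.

= 7.987 × 10^-15 F; 10^-15 is femto.

7.987 fF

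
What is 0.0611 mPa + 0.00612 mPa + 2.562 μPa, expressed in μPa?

In μPa:
  0.0611 mPa = 0.0611e3 μPa = 61.1
  0.00612 mPa = 0.00612e3 μPa = 6.12
  2.562 μPa → 2.562
Sum: 61.1 + 6.12 + 2.562 = 69.782

69.782 μPa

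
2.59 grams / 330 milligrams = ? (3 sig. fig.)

7.85

(2.59) / (330 × 10^-3) = 0.007848 × 10^3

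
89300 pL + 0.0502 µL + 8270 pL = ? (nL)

147.77 nL

In nL:
  89300 pL = 89300e-3 nL = 89.3
  0.0502 µL = 0.0502e3 nL = 50.2
  8270 pL = 8270e-3 nL = 8.27
Sum: 89.3 + 50.2 + 8.27 = 147.77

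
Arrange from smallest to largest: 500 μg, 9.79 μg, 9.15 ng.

500 μg = 0.0005 g
9.79 μg = 0.00000979 g
9.15 ng = 0.00000000915 g

9.15 ng < 9.79 μg < 500 μg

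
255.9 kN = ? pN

255900000000000000 pN

kilo = 10³, pico = 10⁻¹²; factor is 10¹⁵.
255.9 × 10¹⁵ = 255900000000000000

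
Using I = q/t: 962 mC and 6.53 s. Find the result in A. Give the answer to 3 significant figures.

0.147 A

(962e-3) / (6.53) = 147.32e-3 A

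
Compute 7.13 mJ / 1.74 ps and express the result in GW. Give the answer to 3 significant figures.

4.10 GW

(7.13e-3) / (1.74e-12) = 4.0977e9 W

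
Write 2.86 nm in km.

0.00000000000286 km

nano = 1e-9, kilo = 1e3; factor is 1e-12.
2.86 × 1e-12 = 0.00000000000286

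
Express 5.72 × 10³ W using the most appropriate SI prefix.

= 5.72 × 10³ W; 10³ is kilo.

5.72 kW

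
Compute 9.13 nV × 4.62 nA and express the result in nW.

0.0000000421806 nW

9.13 × 10^-9 × 4.62 × 10^-9 = 42.1806 × 10^-18 W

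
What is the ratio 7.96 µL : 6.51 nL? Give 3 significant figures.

(7.96 × 10^-6) / (6.51 × 10^-9) = 1.223 × 10^3

1220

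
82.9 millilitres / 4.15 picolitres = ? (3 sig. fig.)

20000000000

(82.9 × 10⁻³) / (4.15 × 10⁻¹²) = 19.98 × 10⁹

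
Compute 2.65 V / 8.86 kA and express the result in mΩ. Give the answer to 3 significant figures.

(2.65) / (8.86e3) = 0.2991e-3 Ω

0.299 mΩ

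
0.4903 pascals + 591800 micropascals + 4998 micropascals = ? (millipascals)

1087.098 millipascals

In millipascals:
  0.4903 pascals = 0.4903 × 10^3 millipascals = 490.3
  591800 micropascals = 591800 × 10^-3 millipascals = 591.8
  4998 micropascals = 4998 × 10^-3 millipascals = 4.998
Sum: 490.3 + 591.8 + 4.998 = 1087.098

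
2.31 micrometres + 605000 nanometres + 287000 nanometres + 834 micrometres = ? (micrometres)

1728.31 micrometres

In micrometres:
  2.31 micrometres → 2.31
  605000 nanometres = 605000e-3 micrometres = 605
  287000 nanometres = 287000e-3 micrometres = 287
  834 micrometres → 834
Sum: 2.31 + 605 + 287 + 834 = 1728.31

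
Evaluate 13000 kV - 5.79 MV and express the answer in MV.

7.21 MV

In MV:
  13000 kV = 13000e-3 MV = 13
  5.79 MV → 5.79
Difference: 13 - 5.79 = 7.21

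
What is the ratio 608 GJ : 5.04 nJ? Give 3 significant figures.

(608 × 10^9) / (5.04 × 10^-9) = 120.6 × 10^18

121000000000000000000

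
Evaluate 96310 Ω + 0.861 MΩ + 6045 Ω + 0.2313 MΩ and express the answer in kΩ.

1194.655 kΩ

In kΩ:
  96310 Ω = 96310 × 10⁻³ kΩ = 96.31
  0.861 MΩ = 0.861 × 10³ kΩ = 861
  6045 Ω = 6045 × 10⁻³ kΩ = 6.045
  0.2313 MΩ = 0.2313 × 10³ kΩ = 231.3
Sum: 96.31 + 861 + 6.045 + 231.3 = 1194.655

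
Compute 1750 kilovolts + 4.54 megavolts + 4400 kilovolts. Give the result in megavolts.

10.69 megavolts

In megavolts:
  1750 kilovolts = 1750 × 10⁻³ megavolts = 1.75
  4.54 megavolts → 4.54
  4400 kilovolts = 4400 × 10⁻³ megavolts = 4.4
Sum: 1.75 + 4.54 + 4.4 = 10.69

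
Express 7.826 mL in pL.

7826000000 pL

milli = 10⁻³, pico = 10⁻¹²; factor is 10⁹.
7.826 × 10⁹ = 7826000000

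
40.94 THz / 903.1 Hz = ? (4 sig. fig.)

45330000000

(40.94 × 10^12) / (903.1) = 0.045333 × 10^12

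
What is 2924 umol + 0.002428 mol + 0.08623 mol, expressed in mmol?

91.582 mmol

In mmol:
  2924 umol = 2924e-3 mmol = 2.924
  0.002428 mol = 0.002428e3 mmol = 2.428
  0.08623 mol = 0.08623e3 mmol = 86.23
Sum: 2.924 + 2.428 + 86.23 = 91.582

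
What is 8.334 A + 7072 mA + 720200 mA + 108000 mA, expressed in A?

843.606 A

In A:
  8.334 A → 8.334
  7072 mA = 7072 × 10^-3 A = 7.072
  720200 mA = 720200 × 10^-3 A = 720.2
  108000 mA = 108000 × 10^-3 A = 108
Sum: 8.334 + 7.072 + 720.2 + 108 = 843.606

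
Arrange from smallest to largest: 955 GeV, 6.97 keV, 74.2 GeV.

6.97 keV < 74.2 GeV < 955 GeV

955 GeV = 955000000000 eV
6.97 keV = 6970 eV
74.2 GeV = 74200000000 eV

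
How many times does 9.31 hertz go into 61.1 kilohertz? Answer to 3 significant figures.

(61.1 × 10^3) / (9.31) = 6.563 × 10^3

6560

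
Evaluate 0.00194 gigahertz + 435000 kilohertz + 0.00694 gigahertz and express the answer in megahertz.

In megahertz:
  0.00194 gigahertz = 0.00194 × 10³ megahertz = 1.94
  435000 kilohertz = 435000 × 10⁻³ megahertz = 435
  0.00694 gigahertz = 0.00694 × 10³ megahertz = 6.94
Sum: 1.94 + 435 + 6.94 = 443.88

443.88 megahertz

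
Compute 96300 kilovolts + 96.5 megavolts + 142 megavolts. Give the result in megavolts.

334.8 megavolts

In megavolts:
  96300 kilovolts = 96300 × 10^-3 megavolts = 96.3
  96.5 megavolts → 96.5
  142 megavolts → 142
Sum: 96.3 + 96.5 + 142 = 334.8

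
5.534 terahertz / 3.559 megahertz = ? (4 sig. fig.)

(5.534 × 10^12) / (3.559 × 10^6) = 1.5549 × 10^6

1555000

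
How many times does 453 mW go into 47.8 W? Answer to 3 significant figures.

(47.8) / (453 × 10^-3) = 0.1055 × 10^3

106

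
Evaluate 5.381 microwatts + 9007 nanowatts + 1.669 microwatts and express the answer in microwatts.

16.057 microwatts

In microwatts:
  5.381 microwatts → 5.381
  9007 nanowatts = 9007 × 10^-3 microwatts = 9.007
  1.669 microwatts → 1.669
Sum: 5.381 + 9.007 + 1.669 = 16.057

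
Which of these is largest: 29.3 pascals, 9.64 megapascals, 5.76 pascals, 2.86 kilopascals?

29.3 pascals = 29.3 pascals
9.64 megapascals = 9640000 pascals
5.76 pascals = 5.76 pascals
2.86 kilopascals = 2860 pascals

9.64 megapascals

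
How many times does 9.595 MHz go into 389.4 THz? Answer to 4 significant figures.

(389.4e12) / (9.595e6) = 40.584e6

40580000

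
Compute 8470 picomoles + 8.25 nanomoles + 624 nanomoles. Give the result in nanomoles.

640.72 nanomoles

In nanomoles:
  8470 picomoles = 8470e-3 nanomoles = 8.47
  8.25 nanomoles → 8.25
  624 nanomoles → 624
Sum: 8.47 + 8.25 + 624 = 640.72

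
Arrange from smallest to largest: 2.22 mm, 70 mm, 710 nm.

710 nm < 2.22 mm < 70 mm

2.22 mm = 0.00222 m
70 mm = 0.07 m
710 nm = 0.00000071 m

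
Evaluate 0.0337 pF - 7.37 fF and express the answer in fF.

In fF:
  0.0337 pF = 0.0337e3 fF = 33.7
  7.37 fF → 7.37
Difference: 33.7 - 7.37 = 26.33

26.33 fF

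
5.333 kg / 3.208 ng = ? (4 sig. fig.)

1662000000000

(5.333 × 10³) / (3.208 × 10⁻⁹) = 1.6624 × 10¹²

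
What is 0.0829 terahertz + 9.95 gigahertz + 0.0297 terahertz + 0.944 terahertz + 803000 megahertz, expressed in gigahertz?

1869.55 gigahertz

In gigahertz:
  0.0829 terahertz = 0.0829e3 gigahertz = 82.9
  9.95 gigahertz → 9.95
  0.0297 terahertz = 0.0297e3 gigahertz = 29.7
  0.944 terahertz = 0.944e3 gigahertz = 944
  803000 megahertz = 803000e-3 gigahertz = 803
Sum: 82.9 + 9.95 + 29.7 + 944 + 803 = 1869.55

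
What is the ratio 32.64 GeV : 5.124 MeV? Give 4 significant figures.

(32.64 × 10^9) / (5.124 × 10^6) = 6.37 × 10^3

6370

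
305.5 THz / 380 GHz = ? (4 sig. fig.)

(305.5 × 10¹²) / (380 × 10⁹) = 0.80395 × 10³

803.9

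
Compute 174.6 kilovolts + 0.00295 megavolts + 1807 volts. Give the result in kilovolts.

In kilovolts:
  174.6 kilovolts → 174.6
  0.00295 megavolts = 0.00295 × 10³ kilovolts = 2.95
  1807 volts = 1807 × 10⁻³ kilovolts = 1.807
Sum: 174.6 + 2.95 + 1.807 = 179.357

179.357 kilovolts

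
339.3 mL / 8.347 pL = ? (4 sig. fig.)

40650000000

(339.3 × 10^-3) / (8.347 × 10^-12) = 40.649 × 10^9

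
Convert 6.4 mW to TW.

milli = 1e-3, tera = 1e12; factor is 1e-15.
6.4 × 1e-15 = 0.0000000000000064

0.0000000000000064 TW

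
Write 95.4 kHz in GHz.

kilo = 10^3, giga = 10^9; factor is 10^-6.
95.4 × 10^-6 = 0.0000954

0.0000954 GHz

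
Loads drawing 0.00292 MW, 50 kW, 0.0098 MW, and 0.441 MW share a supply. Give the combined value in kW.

In kW:
  0.00292 MW = 0.00292 × 10³ kW = 2.92
  50 kW → 50
  0.0098 MW = 0.0098 × 10³ kW = 9.8
  0.441 MW = 0.441 × 10³ kW = 441
Sum: 2.92 + 50 + 9.8 + 441 = 503.72

503.72 kW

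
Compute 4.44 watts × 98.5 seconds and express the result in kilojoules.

4.44 × 98.5 = 437.34 J

0.43734 kilojoules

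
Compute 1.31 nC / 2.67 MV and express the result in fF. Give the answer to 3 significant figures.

0.491 fF

(1.31 × 10^-9) / (2.67 × 10^6) = 0.49064 × 10^-15 F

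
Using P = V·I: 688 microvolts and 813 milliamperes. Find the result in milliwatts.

0.559344 milliwatts

688 × 10^-6 × 813 × 10^-3 = 559344 × 10^-9 W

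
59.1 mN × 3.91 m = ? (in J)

59.1e-3 × 3.91 = 231.081e-3 J

0.231081 J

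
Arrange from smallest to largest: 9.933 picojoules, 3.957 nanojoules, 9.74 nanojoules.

9.933 picojoules < 3.957 nanojoules < 9.74 nanojoules

9.933 picojoules = 0.000000000009933 joules
3.957 nanojoules = 0.000000003957 joules
9.74 nanojoules = 0.00000000974 joules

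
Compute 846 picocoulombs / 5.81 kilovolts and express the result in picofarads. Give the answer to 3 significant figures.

(846 × 10^-12) / (5.81 × 10^3) = 145.61 × 10^-15 F

0.146 picofarads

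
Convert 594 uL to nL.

594000 nL

micro = 1e-6, nano = 1e-9; factor is 1e3.
594 × 1e3 = 594000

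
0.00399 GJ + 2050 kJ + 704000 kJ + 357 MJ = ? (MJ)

1067.04 MJ

In MJ:
  0.00399 GJ = 0.00399 × 10^3 MJ = 3.99
  2050 kJ = 2050 × 10^-3 MJ = 2.05
  704000 kJ = 704000 × 10^-3 MJ = 704
  357 MJ → 357
Sum: 3.99 + 2.05 + 704 + 357 = 1067.04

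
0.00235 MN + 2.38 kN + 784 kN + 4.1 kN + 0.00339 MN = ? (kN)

796.22 kN

In kN:
  0.00235 MN = 0.00235e3 kN = 2.35
  2.38 kN → 2.38
  784 kN → 784
  4.1 kN → 4.1
  0.00339 MN = 0.00339e3 kN = 3.39
Sum: 2.35 + 2.38 + 784 + 4.1 + 3.39 = 796.22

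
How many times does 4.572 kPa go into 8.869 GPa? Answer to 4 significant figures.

1940000

(8.869e9) / (4.572e3) = 1.9399e6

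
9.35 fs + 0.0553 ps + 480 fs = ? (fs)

In fs:
  9.35 fs → 9.35
  0.0553 ps = 0.0553 × 10^3 fs = 55.3
  480 fs → 480
Sum: 9.35 + 55.3 + 480 = 544.65

544.65 fs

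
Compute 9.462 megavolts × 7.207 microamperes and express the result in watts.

68.192634 watts

9.462 × 10^6 × 7.207 × 10^-6 = 68.192634 W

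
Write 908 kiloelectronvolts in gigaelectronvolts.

0.000908 gigaelectronvolts

kilo = 1e3, giga = 1e9; factor is 1e-6.
908 × 1e-6 = 0.000908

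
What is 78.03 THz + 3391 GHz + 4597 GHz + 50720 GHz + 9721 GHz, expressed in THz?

146.459 THz

In THz:
  78.03 THz → 78.03
  3391 GHz = 3391e-3 THz = 3.391
  4597 GHz = 4597e-3 THz = 4.597
  50720 GHz = 50720e-3 THz = 50.72
  9721 GHz = 9721e-3 THz = 9.721
Sum: 78.03 + 3.391 + 4.597 + 50.72 + 9.721 = 146.459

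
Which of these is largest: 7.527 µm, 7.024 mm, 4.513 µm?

7.024 mm

7.527 µm = 0.000007527 m
7.024 mm = 0.007024 m
4.513 µm = 0.000004513 m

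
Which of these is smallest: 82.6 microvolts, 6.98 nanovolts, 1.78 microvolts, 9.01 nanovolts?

82.6 microvolts = 0.0000826 volts
6.98 nanovolts = 0.00000000698 volts
1.78 microvolts = 0.00000178 volts
9.01 nanovolts = 0.00000000901 volts

6.98 nanovolts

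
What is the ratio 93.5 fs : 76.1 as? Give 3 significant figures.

(93.5e-15) / (76.1e-18) = 1.229e3

1230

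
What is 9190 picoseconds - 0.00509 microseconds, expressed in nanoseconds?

4.1 nanoseconds

In nanoseconds:
  9190 picoseconds = 9190 × 10^-3 nanoseconds = 9.19
  0.00509 microseconds = 0.00509 × 10^3 nanoseconds = 5.09
Difference: 9.19 - 5.09 = 4.1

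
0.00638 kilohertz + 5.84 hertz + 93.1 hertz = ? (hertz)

105.32 hertz

In hertz:
  0.00638 kilohertz = 0.00638 × 10^3 hertz = 6.38
  5.84 hertz → 5.84
  93.1 hertz → 93.1
Sum: 6.38 + 5.84 + 93.1 = 105.32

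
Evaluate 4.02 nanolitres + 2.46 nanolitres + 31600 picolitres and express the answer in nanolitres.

In nanolitres:
  4.02 nanolitres → 4.02
  2.46 nanolitres → 2.46
  31600 picolitres = 31600 × 10^-3 nanolitres = 31.6
Sum: 4.02 + 2.46 + 31.6 = 38.08

38.08 nanolitres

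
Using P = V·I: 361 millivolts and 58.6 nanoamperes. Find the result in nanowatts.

361 × 10^-3 × 58.6 × 10^-9 = 21154.6 × 10^-12 W

21.1546 nanowatts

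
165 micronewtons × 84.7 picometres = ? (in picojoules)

165 × 10^-6 × 84.7 × 10^-12 = 13975.5 × 10^-18 J

0.0139755 picojoules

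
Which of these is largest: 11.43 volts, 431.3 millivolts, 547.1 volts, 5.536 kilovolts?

11.43 volts = 11.43 volts
431.3 millivolts = 0.4313 volts
547.1 volts = 547.1 volts
5.536 kilovolts = 5536 volts

5.536 kilovolts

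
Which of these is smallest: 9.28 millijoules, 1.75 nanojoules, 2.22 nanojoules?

1.75 nanojoules

9.28 millijoules = 0.00928 joules
1.75 nanojoules = 0.00000000175 joules
2.22 nanojoules = 0.00000000222 joules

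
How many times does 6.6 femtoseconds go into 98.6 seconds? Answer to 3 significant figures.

14900000000000000

(98.6) / (6.6e-15) = 14.94e15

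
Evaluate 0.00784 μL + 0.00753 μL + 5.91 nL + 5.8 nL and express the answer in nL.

27.08 nL

In nL:
  0.00784 μL = 0.00784 × 10³ nL = 7.84
  0.00753 μL = 0.00753 × 10³ nL = 7.53
  5.91 nL → 5.91
  5.8 nL → 5.8
Sum: 7.84 + 7.53 + 5.91 + 5.8 = 27.08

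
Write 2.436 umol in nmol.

2436 nmol

micro = 10⁻⁶, nano = 10⁻⁹; factor is 10³.
2.436 × 10³ = 2436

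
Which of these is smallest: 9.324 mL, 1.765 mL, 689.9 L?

1.765 mL

9.324 mL = 0.009324 L
1.765 mL = 0.001765 L
689.9 L = 689.9 L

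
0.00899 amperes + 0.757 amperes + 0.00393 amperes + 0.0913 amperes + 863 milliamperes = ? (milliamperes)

In milliamperes:
  0.00899 amperes = 0.00899 × 10^3 milliamperes = 8.99
  0.757 amperes = 0.757 × 10^3 milliamperes = 757
  0.00393 amperes = 0.00393 × 10^3 milliamperes = 3.93
  0.0913 amperes = 0.0913 × 10^3 milliamperes = 91.3
  863 milliamperes → 863
Sum: 8.99 + 757 + 3.93 + 91.3 + 863 = 1724.22

1724.22 milliamperes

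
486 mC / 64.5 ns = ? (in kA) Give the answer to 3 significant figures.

7530 kA

(486e-3) / (64.5e-9) = 7.5349e6 A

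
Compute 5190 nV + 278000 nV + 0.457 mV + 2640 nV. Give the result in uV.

742.83 uV

In uV:
  5190 nV = 5190 × 10^-3 uV = 5.19
  278000 nV = 278000 × 10^-3 uV = 278
  0.457 mV = 0.457 × 10^3 uV = 457
  2640 nV = 2640 × 10^-3 uV = 2.64
Sum: 5.19 + 278 + 457 + 2.64 = 742.83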